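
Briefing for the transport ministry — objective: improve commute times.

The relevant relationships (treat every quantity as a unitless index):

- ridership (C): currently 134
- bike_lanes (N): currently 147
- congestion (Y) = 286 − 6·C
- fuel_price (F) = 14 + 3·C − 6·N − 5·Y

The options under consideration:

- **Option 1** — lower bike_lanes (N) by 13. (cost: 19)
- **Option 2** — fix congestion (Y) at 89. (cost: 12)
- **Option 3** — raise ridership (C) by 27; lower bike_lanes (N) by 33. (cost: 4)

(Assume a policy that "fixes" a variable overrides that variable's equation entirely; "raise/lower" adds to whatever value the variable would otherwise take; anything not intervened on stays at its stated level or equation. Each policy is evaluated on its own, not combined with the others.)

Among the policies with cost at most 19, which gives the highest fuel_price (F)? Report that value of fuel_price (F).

3213

Option 1 (N − 13):
  C = 134
  N = 147 − 13 = 134
  Y = 286 − 6·134 = -518
  F = 14 + 3·134 − 6·134 − 5·(-518) = 2202
Option 2 (Y := 89):
  C = 134
  N = 147
  Y = 89
  F = 14 + 3·134 − 6·147 − 5·89 = -911
Option 3 (C + 27, N − 33):
  C = 134 + 27 = 161
  N = 147 − 33 = 114
  Y = 286 − 6·161 = -680
  F = 14 + 3·161 − 6·114 − 5·(-680) = 3213
Comparing — Option 1: F=2202, Option 2: F=-911, Option 3: F=3213. Highest is 3213 (Option 3).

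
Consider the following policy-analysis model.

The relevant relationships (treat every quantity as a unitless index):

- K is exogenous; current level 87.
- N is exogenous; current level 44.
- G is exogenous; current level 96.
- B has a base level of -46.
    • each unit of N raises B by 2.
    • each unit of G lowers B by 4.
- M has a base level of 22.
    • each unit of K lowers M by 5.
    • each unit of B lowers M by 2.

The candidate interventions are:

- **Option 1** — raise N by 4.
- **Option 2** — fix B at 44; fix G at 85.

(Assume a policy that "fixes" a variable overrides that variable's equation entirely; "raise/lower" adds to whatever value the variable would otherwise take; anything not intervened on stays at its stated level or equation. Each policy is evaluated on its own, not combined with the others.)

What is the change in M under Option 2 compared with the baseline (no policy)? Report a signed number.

-772

Baseline:
  K = 87
  N = 44
  G = 96
  B = -46 + 2·44 − 4·96 = -342
  M = 22 − 5·87 − 2·(-342) = 271
Option 2 (B := 44, G := 85):
  K = 87
  N = 44
  G = 85
  B = 44
  M = 22 − 5·87 − 2·44 = -501
Change in M: -501 − 271 = -772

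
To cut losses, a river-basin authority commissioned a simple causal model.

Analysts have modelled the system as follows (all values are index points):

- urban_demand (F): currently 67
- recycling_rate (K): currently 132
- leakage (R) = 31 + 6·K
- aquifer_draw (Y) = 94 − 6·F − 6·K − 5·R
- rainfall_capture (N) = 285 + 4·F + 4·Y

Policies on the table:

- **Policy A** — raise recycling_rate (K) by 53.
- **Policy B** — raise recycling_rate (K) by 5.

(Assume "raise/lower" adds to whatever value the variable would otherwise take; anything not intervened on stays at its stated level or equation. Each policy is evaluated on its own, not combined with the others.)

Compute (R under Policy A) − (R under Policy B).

Policy A (K + 53):
  K = 132 + 53 = 185
  R = 31 + 6·185 = 1141
Policy B (K + 5):
  K = 132 + 5 = 137
  R = 31 + 6·137 = 853
R: 1141 − 853 = 288

288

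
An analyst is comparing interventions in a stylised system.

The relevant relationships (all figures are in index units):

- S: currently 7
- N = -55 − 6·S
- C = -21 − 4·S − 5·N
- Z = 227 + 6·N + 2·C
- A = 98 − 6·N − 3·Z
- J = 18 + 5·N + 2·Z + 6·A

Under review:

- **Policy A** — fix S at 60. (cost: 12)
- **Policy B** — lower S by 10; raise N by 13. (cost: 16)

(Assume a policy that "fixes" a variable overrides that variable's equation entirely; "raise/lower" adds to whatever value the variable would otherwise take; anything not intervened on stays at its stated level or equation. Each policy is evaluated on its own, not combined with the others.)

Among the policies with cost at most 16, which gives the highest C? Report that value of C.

Policy A (S := 60):
  S = 60
  N = -55 − 6·60 = -415
  C = -21 − 4·60 − 5·(-415) = 1814
Policy B (S − 10, N + 13):
  S = 7 − 10 = -3
  N = -55 − 6·(-3) (+13 from intervention) = -24
  C = -21 − 4·(-3) − 5·(-24) = 111
Comparing — Policy A: C=1814, Policy B: C=111. Highest is 1814 (Policy A).

1814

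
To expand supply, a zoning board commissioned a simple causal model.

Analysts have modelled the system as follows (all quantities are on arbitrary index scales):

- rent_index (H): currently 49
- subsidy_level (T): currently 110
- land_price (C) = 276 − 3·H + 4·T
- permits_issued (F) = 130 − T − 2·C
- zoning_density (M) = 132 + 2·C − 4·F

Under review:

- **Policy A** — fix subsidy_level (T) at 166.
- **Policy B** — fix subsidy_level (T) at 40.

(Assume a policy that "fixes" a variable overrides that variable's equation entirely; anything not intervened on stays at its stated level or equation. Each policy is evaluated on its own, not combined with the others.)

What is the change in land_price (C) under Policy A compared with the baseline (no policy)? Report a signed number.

Baseline:
  H = 49
  T = 110
  C = 276 − 3·49 + 4·110 = 569
Policy A (T := 166):
  H = 49
  T = 166
  C = 276 − 3·49 + 4·166 = 793
Change in C: 793 − 569 = 224

224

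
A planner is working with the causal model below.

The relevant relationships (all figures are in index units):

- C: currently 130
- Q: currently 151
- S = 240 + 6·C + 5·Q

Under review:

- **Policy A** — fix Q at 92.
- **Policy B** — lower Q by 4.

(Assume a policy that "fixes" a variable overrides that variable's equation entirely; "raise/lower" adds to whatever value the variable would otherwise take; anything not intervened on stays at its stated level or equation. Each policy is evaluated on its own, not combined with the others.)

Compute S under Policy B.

1755

Policy B (Q − 4):
  C = 130
  Q = 151 − 4 = 147
  S = 240 + 6·130 + 5·147 = 1755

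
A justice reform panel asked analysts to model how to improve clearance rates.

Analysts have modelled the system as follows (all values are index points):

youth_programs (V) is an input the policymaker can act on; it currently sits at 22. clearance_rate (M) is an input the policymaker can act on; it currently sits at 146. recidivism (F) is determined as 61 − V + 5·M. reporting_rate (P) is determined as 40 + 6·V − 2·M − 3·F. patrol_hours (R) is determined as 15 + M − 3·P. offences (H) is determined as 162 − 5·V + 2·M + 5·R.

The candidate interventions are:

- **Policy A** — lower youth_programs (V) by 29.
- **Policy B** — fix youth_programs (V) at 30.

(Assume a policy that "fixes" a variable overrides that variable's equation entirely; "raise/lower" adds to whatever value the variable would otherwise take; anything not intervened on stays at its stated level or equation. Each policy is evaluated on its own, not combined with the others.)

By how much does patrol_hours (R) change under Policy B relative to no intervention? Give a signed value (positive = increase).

-216

Baseline:
  V = 22
  M = 146
  F = 61 − 22 + 5·146 = 769
  P = 40 + 6·22 − 2·146 − 3·769 = -2427
  R = 15 + 146 − 3·(-2427) = 7442
Policy B (V := 30):
  V = 30
  M = 146
  F = 61 − 30 + 5·146 = 761
  P = 40 + 6·30 − 2·146 − 3·761 = -2355
  R = 15 + 146 − 3·(-2355) = 7226
Change in R: 7226 − 7442 = -216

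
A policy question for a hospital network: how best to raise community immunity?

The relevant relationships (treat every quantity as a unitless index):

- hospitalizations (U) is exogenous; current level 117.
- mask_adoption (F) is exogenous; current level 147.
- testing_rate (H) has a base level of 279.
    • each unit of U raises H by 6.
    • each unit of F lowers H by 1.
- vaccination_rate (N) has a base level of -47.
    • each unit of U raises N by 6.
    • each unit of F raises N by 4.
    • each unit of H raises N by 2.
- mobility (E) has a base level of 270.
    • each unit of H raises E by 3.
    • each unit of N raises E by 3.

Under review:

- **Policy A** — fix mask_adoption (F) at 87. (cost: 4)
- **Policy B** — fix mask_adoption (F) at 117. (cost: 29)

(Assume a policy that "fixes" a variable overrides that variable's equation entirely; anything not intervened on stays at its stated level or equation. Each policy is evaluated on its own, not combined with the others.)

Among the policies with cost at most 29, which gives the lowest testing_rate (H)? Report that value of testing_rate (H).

Policy A (F := 87):
  U = 117
  F = 87
  H = 279 + 6·117 − 87 = 894
Policy B (F := 117):
  U = 117
  F = 117
  H = 279 + 6·117 − 117 = 864
Comparing — Policy A: H=894, Policy B: H=864. Lowest is 864 (Policy B).

864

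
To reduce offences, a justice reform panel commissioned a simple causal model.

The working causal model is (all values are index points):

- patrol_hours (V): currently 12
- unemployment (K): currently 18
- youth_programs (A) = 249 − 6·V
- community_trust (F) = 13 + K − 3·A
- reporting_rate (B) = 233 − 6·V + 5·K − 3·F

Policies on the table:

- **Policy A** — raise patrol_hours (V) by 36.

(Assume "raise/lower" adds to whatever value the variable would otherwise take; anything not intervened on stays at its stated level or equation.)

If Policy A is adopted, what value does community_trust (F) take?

148

Policy A (V + 36):
  V = 12 + 36 = 48
  K = 18
  A = 249 − 6·48 = -39
  F = 13 + 18 − 3·(-39) = 148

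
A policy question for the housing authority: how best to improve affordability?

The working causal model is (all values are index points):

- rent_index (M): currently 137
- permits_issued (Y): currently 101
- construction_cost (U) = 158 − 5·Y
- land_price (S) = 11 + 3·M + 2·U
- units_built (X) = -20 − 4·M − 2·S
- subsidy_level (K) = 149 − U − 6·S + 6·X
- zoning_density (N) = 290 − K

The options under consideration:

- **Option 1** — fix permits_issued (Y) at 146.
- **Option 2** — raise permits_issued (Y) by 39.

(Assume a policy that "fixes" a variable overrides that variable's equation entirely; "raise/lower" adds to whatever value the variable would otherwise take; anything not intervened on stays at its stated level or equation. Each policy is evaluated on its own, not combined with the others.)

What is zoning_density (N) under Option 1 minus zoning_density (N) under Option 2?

Option 1 (Y := 146):
  M = 137
  Y = 146
  U = 158 − 5·146 = -572
  S = 11 + 3·137 + 2·(-572) = -722
  X = -20 − 4·137 − 2·(-722) = 876
  K = 149 − (-572) − 6·(-722) + 6·876 = 10309
  N = 290 − 10309 = -10019
Option 2 (Y + 39):
  M = 137
  Y = 101 + 39 = 140
  U = 158 − 5·140 = -542
  S = 11 + 3·137 + 2·(-542) = -662
  X = -20 − 4·137 − 2·(-662) = 756
  K = 149 − (-542) − 6·(-662) + 6·756 = 9199
  N = 290 − 9199 = -8909
N: -10019 − (-8909) = -1110

-1110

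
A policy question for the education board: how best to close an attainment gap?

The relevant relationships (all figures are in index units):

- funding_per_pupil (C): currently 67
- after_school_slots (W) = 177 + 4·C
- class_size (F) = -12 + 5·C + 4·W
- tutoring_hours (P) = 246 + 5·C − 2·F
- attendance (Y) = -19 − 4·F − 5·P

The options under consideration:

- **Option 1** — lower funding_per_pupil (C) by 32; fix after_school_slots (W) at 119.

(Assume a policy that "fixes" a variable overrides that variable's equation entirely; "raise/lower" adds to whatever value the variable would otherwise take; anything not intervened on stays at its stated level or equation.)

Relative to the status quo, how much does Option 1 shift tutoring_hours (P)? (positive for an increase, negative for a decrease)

Baseline:
  C = 67
  W = 177 + 4·67 = 445
  F = -12 + 5·67 + 4·445 = 2103
  P = 246 + 5·67 − 2·2103 = -3625
Option 1 (C − 32, W := 119):
  C = 67 − 32 = 35
  W = 119
  F = -12 + 5·35 + 4·119 = 639
  P = 246 + 5·35 − 2·639 = -857
Change in P: -857 − (-3625) = 2768

2768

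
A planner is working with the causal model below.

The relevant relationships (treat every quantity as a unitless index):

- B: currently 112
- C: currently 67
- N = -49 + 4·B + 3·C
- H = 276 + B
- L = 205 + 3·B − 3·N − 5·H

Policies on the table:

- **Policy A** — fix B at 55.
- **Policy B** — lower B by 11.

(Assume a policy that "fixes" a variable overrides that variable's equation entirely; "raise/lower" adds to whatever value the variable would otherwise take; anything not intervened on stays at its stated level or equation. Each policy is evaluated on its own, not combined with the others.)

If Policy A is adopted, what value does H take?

331

Policy A (B := 55):
  B = 55
  H = 276 + 55 = 331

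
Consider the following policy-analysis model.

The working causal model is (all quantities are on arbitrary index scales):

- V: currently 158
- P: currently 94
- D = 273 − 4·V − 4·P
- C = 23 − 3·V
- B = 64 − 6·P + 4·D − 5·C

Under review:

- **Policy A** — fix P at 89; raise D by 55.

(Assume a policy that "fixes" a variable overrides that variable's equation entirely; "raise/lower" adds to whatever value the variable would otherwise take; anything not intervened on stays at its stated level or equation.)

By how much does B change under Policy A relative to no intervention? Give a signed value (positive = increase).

Baseline:
  V = 158
  P = 94
  D = 273 − 4·158 − 4·94 = -735
  C = 23 − 3·158 = -451
  B = 64 − 6·94 + 4·(-735) − 5·(-451) = -1185
Policy A (P := 89, D + 55):
  V = 158
  P = 89
  D = 273 − 4·158 − 4·89 (+55 from intervention) = -660
  C = 23 − 3·158 = -451
  B = 64 − 6·89 + 4·(-660) − 5·(-451) = -855
Change in B: -855 − (-1185) = 330

330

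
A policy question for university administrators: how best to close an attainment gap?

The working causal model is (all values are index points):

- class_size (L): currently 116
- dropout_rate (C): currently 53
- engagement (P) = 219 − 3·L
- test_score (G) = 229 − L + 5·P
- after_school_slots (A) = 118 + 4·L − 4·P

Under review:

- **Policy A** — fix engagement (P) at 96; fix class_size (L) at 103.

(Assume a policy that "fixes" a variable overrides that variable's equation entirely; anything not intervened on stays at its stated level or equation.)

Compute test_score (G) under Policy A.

Policy A (P := 96, L := 103):
  L = 103
  P = 96
  G = 229 − 103 + 5·96 = 606

606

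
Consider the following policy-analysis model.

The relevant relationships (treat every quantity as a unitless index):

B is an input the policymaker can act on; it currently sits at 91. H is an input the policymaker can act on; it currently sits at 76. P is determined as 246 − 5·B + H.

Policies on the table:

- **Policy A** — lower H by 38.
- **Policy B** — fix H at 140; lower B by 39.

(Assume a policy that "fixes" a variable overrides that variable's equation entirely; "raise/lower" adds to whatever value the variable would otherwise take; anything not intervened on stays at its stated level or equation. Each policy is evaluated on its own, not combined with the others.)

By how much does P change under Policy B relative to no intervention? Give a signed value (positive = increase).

259

Baseline:
  B = 91
  H = 76
  P = 246 − 5·91 + 76 = -133
Policy B (H := 140, B − 39):
  B = 91 − 39 = 52
  H = 140
  P = 246 − 5·52 + 140 = 126
Change in P: 126 − (-133) = 259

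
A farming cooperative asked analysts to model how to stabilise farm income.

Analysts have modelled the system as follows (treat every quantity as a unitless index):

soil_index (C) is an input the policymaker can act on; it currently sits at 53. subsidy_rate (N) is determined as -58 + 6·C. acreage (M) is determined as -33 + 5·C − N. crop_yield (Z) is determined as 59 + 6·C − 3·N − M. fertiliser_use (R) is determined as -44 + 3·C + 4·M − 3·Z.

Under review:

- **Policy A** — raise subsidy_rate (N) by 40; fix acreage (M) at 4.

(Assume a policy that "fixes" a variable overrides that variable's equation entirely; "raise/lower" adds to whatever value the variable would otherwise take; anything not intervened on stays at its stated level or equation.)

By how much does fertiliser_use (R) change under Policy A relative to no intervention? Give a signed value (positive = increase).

584

Baseline:
  C = 53
  N = -58 + 6·53 = 260
  M = -33 + 5·53 − 260 = -28
  Z = 59 + 6·53 − 3·260 − (-28) = -375
  R = -44 + 3·53 + 4·(-28) − 3·(-375) = 1128
Policy A (N + 40, M := 4):
  C = 53
  N = -58 + 6·53 (+40 from intervention) = 300
  M = 4
  Z = 59 + 6·53 − 3·300 − 4 = -527
  R = -44 + 3·53 + 4·4 − 3·(-527) = 1712
Change in R: 1712 − 1128 = 584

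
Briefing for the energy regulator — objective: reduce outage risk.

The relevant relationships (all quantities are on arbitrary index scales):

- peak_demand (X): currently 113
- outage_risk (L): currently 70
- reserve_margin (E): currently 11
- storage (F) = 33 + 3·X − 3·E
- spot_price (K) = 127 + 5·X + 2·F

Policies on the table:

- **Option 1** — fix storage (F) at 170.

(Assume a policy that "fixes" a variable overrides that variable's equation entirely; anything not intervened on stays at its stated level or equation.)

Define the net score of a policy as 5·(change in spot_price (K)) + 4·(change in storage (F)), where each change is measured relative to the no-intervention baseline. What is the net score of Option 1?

Baseline:
  X = 113
  E = 11
  F = 33 + 3·113 − 3·11 = 339
  K = 127 + 5·113 + 2·339 = 1370
Option 1 (F := 170):
  X = 113
  E = 11
  F = 170
  K = 127 + 5·113 + 2·170 = 1032
ΔK = 1032 − 1370 = -338; ΔF = 170 − 339 = -169
Score = 5·(-338) + 4·(-169) = -2366

-2366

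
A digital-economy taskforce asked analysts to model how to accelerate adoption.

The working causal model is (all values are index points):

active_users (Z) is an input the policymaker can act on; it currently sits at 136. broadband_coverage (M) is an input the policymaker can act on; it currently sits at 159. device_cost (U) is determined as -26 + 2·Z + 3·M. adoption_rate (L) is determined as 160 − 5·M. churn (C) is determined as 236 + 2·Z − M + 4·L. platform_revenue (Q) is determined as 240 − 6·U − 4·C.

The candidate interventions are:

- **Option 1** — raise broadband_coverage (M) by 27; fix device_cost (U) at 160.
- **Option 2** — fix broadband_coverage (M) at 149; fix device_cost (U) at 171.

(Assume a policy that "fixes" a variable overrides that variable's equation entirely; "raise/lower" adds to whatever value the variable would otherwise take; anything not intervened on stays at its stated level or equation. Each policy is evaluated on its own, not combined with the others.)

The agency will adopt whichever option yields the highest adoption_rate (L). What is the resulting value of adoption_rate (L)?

Option 1 (M + 27, U := 160):
  M = 159 + 27 = 186
  L = 160 − 5·186 = -770
Option 2 (M := 149, U := 171):
  M = 149
  L = 160 − 5·149 = -585
Comparing — Option 1: L=-770, Option 2: L=-585. Highest is -585 (Option 2).

-585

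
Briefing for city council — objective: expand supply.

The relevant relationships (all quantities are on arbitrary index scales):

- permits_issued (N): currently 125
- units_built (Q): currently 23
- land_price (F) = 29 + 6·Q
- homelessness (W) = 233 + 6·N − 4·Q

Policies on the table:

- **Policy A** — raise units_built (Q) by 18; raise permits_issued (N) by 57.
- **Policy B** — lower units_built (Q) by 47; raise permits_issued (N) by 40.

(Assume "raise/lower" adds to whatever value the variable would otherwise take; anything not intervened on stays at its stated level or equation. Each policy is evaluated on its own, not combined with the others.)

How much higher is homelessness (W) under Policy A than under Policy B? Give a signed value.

-158

Policy A (Q + 18, N + 57):
  N = 125 + 57 = 182
  Q = 23 + 18 = 41
  W = 233 + 6·182 − 4·41 = 1161
Policy B (Q − 47, N + 40):
  N = 125 + 40 = 165
  Q = 23 − 47 = -24
  W = 233 + 6·165 − 4·(-24) = 1319
W: 1161 − 1319 = -158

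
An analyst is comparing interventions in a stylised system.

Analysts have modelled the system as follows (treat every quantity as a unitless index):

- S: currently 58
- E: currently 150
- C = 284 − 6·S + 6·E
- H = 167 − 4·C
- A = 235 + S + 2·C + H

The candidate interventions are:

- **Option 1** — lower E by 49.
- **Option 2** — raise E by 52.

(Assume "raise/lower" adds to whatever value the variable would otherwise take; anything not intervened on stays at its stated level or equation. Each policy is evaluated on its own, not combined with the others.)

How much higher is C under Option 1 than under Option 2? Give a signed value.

Option 1 (E − 49):
  S = 58
  E = 150 − 49 = 101
  C = 284 − 6·58 + 6·101 = 542
Option 2 (E + 52):
  S = 58
  E = 150 + 52 = 202
  C = 284 − 6·58 + 6·202 = 1148
C: 542 − 1148 = -606

-606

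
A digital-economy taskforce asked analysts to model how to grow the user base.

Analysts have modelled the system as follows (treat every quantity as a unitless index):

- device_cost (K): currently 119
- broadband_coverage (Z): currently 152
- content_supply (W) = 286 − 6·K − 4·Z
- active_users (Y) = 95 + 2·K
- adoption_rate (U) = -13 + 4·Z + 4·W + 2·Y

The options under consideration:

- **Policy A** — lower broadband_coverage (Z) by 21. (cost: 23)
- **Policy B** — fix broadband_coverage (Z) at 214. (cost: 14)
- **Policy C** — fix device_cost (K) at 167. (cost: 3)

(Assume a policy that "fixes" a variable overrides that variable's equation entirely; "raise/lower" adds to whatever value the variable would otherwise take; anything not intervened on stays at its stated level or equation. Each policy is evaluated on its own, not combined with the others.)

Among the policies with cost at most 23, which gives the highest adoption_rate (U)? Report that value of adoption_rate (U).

Policy A (Z − 21):
  K = 119
  Z = 152 − 21 = 131
  W = 286 − 6·119 − 4·131 = -952
  Y = 95 + 2·119 = 333
  U = -13 + 4·131 + 4·(-952) + 2·333 = -2631
Policy B (Z := 214):
  K = 119
  Z = 214
  W = 286 − 6·119 − 4·214 = -1284
  Y = 95 + 2·119 = 333
  U = -13 + 4·214 + 4·(-1284) + 2·333 = -3627
Policy C (K := 167):
  K = 167
  Z = 152
  W = 286 − 6·167 − 4·152 = -1324
  Y = 95 + 2·167 = 429
  U = -13 + 4·152 + 4·(-1324) + 2·429 = -3843
Comparing — Policy A: U=-2631, Policy B: U=-3627, Policy C: U=-3843. Highest is -2631 (Policy A).

-2631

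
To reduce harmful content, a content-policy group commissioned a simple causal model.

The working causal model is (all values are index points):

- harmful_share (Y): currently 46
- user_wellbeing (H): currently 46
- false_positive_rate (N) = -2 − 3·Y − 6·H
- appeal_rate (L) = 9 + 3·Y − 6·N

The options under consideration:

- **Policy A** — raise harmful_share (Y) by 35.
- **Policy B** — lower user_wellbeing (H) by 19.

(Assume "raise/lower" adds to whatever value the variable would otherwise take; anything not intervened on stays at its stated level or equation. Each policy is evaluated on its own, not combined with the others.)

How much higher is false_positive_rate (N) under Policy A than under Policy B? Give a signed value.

-219

Policy A (Y + 35):
  Y = 46 + 35 = 81
  H = 46
  N = -2 − 3·81 − 6·46 = -521
Policy B (H − 19):
  Y = 46
  H = 46 − 19 = 27
  N = -2 − 3·46 − 6·27 = -302
N: -521 − (-302) = -219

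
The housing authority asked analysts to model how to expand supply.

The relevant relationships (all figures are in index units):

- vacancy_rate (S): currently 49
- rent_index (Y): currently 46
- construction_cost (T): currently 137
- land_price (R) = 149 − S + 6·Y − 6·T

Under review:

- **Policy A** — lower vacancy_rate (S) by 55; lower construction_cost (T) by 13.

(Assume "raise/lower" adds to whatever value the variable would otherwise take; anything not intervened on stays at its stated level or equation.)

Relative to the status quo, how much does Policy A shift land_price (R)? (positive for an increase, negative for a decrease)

133

Baseline:
  S = 49
  Y = 46
  T = 137
  R = 149 − 49 + 6·46 − 6·137 = -446
Policy A (S − 55, T − 13):
  S = 49 − 55 = -6
  Y = 46
  T = 137 − 13 = 124
  R = 149 − (-6) + 6·46 − 6·124 = -313
Change in R: -313 − (-446) = 133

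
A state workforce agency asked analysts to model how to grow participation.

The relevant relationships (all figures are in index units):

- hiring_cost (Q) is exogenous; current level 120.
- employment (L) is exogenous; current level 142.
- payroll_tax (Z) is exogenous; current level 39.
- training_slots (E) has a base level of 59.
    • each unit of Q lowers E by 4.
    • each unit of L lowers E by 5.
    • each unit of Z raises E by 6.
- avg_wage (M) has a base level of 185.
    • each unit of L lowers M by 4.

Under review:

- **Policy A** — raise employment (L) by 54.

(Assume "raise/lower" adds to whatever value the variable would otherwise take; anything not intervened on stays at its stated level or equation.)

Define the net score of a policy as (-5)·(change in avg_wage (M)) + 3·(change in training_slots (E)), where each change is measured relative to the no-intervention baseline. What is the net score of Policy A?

Baseline:
  Q = 120
  L = 142
  Z = 39
  E = 59 − 4·120 − 5·142 + 6·39 = -897
  M = 185 − 4·142 = -383
Policy A (L + 54):
  Q = 120
  L = 142 + 54 = 196
  Z = 39
  E = 59 − 4·120 − 5·196 + 6·39 = -1167
  M = 185 − 4·196 = -599
ΔM = -599 − (-383) = -216; ΔE = -1167 − (-897) = -270
Score = (-5)·(-216) + 3·(-270) = 270

270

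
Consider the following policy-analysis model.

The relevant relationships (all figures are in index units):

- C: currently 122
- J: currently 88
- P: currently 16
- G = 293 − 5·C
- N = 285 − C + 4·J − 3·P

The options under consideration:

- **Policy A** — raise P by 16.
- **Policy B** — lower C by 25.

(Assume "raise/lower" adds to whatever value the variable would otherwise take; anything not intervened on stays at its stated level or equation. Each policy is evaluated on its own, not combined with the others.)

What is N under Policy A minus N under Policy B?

-73

Policy A (P + 16):
  C = 122
  J = 88
  P = 16 + 16 = 32
  N = 285 − 122 + 4·88 − 3·32 = 419
Policy B (C − 25):
  C = 122 − 25 = 97
  J = 88
  P = 16
  N = 285 − 97 + 4·88 − 3·16 = 492
N: 419 − 492 = -73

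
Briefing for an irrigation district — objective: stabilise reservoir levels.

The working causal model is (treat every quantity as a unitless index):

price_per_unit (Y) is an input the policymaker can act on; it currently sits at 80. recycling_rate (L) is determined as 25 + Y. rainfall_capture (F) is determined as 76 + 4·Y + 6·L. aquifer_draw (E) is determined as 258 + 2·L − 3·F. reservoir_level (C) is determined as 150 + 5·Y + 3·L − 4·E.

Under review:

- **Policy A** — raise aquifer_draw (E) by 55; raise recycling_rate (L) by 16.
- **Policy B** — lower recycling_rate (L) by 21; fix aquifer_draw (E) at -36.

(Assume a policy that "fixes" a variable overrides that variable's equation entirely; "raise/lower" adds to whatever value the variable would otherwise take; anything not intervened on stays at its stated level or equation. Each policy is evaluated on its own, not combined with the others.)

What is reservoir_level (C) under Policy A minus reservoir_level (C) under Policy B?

11211

Policy A (E + 55, L + 16):
  Y = 80
  L = 25 + 80 (+16 from intervention) = 121
  F = 76 + 4·80 + 6·121 = 1122
  E = 258 + 2·121 − 3·1122 (+55 from intervention) = -2811
  C = 150 + 5·80 + 3·121 − 4·(-2811) = 12157
Policy B (L − 21, E := -36):
  Y = 80
  L = 25 + 80 (−21 from intervention) = 84
  F = 76 + 4·80 + 6·84 = 900
  E = -36
  C = 150 + 5·80 + 3·84 − 4·(-36) = 946
C: 12157 − 946 = 11211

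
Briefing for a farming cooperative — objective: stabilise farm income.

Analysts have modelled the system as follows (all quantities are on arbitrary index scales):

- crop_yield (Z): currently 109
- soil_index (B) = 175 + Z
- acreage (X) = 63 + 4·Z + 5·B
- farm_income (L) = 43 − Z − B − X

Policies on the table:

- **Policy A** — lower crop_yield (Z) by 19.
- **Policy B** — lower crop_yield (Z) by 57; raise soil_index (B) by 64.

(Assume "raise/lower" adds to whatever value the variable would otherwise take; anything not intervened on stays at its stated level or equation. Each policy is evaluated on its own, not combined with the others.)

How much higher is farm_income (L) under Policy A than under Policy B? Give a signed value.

Policy A (Z − 19):
  Z = 109 − 19 = 90
  B = 175 + 90 = 265
  X = 63 + 4·90 + 5·265 = 1748
  L = 43 − 90 − 265 − 1748 = -2060
Policy B (Z − 57, B + 64):
  Z = 109 − 57 = 52
  B = 175 + 52 (+64 from intervention) = 291
  X = 63 + 4·52 + 5·291 = 1726
  L = 43 − 52 − 291 − 1726 = -2026
L: -2060 − (-2026) = -34

-34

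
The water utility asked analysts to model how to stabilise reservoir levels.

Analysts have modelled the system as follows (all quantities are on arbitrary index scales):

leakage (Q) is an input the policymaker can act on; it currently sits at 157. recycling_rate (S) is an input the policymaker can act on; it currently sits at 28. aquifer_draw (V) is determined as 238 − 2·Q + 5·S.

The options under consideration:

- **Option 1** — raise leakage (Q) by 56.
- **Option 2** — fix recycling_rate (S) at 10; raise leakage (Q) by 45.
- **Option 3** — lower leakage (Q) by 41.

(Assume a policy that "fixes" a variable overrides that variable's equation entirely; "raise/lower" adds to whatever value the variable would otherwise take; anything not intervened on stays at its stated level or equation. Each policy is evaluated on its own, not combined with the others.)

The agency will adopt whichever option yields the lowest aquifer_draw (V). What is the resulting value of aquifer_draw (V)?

-116

Option 1 (Q + 56):
  Q = 157 + 56 = 213
  S = 28
  V = 238 − 2·213 + 5·28 = -48
Option 2 (S := 10, Q + 45):
  Q = 157 + 45 = 202
  S = 10
  V = 238 − 2·202 + 5·10 = -116
Option 3 (Q − 41):
  Q = 157 − 41 = 116
  S = 28
  V = 238 − 2·116 + 5·28 = 146
Comparing — Option 1: V=-48, Option 2: V=-116, Option 3: V=146. Lowest is -116 (Option 2).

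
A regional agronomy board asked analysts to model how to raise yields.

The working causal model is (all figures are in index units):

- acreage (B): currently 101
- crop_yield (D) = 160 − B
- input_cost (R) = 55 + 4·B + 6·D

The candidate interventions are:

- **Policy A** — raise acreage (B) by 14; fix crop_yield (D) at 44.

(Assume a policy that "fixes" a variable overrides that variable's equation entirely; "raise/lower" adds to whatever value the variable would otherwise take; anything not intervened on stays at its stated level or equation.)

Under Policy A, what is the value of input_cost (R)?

779

Policy A (B + 14, D := 44):
  B = 101 + 14 = 115
  D = 44
  R = 55 + 4·115 + 6·44 = 779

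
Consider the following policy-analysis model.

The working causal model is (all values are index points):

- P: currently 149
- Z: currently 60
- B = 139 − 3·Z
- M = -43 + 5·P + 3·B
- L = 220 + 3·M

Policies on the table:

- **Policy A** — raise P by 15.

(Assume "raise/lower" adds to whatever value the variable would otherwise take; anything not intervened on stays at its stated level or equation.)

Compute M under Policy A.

Policy A (P + 15):
  P = 149 + 15 = 164
  Z = 60
  B = 139 − 3·60 = -41
  M = -43 + 5·164 + 3·(-41) = 654

654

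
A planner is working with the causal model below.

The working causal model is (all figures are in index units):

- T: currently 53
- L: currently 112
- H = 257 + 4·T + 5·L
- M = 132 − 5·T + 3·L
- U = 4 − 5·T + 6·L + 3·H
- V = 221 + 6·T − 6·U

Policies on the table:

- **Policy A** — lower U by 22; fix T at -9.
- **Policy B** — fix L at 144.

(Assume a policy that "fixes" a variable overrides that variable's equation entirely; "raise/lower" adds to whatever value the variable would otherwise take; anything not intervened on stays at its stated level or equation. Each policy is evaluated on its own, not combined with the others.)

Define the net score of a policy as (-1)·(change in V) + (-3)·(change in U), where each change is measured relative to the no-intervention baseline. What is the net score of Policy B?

2016

Baseline:
  T = 53
  L = 112
  H = 257 + 4·53 + 5·112 = 1029
  U = 4 − 5·53 + 6·112 + 3·1029 = 3498
  V = 221 + 6·53 − 6·3498 = -20449
Policy B (L := 144):
  T = 53
  L = 144
  H = 257 + 4·53 + 5·144 = 1189
  U = 4 − 5·53 + 6·144 + 3·1189 = 4170
  V = 221 + 6·53 − 6·4170 = -24481
ΔV = -24481 − (-20449) = -4032; ΔU = 4170 − 3498 = 672
Score = (-1)·(-4032) + (-3)·672 = 2016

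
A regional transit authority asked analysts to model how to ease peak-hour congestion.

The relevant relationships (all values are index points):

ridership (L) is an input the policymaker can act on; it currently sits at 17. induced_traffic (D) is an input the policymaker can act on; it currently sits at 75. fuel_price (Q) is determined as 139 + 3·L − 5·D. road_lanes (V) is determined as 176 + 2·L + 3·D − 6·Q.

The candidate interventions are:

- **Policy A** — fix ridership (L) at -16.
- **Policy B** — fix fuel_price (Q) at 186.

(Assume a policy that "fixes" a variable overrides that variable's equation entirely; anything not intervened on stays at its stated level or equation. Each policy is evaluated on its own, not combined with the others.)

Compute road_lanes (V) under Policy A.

2073

Policy A (L := -16):
  L = -16
  D = 75
  Q = 139 + 3·(-16) − 5·75 = -284
  V = 176 + 2·(-16) + 3·75 − 6·(-284) = 2073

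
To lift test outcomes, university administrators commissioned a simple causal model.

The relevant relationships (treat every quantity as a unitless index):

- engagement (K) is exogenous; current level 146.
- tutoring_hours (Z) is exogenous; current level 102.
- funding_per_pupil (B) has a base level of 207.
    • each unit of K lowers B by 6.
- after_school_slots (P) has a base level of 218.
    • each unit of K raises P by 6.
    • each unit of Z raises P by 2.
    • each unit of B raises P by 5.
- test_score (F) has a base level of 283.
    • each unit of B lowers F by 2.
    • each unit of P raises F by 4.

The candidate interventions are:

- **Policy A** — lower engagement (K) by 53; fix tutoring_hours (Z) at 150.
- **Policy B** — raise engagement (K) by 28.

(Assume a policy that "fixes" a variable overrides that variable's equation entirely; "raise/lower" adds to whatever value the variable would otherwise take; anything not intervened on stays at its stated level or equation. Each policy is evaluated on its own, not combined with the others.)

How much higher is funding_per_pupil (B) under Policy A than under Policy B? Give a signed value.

Policy A (K − 53, Z := 150):
  K = 146 − 53 = 93
  B = 207 − 6·93 = -351
Policy B (K + 28):
  K = 146 + 28 = 174
  B = 207 − 6·174 = -837
B: -351 − (-837) = 486

486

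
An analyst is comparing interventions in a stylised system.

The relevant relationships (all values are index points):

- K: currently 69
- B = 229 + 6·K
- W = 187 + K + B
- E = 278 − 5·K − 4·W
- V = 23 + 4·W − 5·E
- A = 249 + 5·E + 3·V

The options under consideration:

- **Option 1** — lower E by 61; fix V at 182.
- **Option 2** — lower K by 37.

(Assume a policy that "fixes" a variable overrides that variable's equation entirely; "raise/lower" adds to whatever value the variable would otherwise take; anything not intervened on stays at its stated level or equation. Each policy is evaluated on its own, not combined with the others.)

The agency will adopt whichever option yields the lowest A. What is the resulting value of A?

-17825

Option 1 (E − 61, V := 182):
  K = 69
  B = 229 + 6·69 = 643
  W = 187 + 69 + 643 = 899
  E = 278 − 5·69 − 4·899 (−61 from intervention) = -3724
  V = 182
  A = 249 + 5·(-3724) + 3·182 = -17825
Option 2 (K − 37):
  K = 69 − 37 = 32
  B = 229 + 6·32 = 421
  W = 187 + 32 + 421 = 640
  E = 278 − 5·32 − 4·640 = -2442
  V = 23 + 4·640 − 5·(-2442) = 14793
  A = 249 + 5·(-2442) + 3·14793 = 32418
Comparing — Option 1: A=-17825, Option 2: A=32418. Lowest is -17825 (Option 1).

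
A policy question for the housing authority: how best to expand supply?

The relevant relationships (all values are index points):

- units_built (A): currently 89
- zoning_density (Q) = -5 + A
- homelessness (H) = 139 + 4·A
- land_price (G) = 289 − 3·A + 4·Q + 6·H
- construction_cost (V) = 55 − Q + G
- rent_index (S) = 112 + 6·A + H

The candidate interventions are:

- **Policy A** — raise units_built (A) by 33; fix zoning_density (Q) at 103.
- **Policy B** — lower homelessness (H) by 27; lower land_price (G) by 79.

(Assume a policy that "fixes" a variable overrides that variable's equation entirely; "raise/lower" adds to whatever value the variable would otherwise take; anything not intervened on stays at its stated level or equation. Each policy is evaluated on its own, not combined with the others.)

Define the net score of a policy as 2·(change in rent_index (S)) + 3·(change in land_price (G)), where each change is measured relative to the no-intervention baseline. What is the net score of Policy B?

-777

Baseline:
  A = 89
  Q = -5 + 89 = 84
  H = 139 + 4·89 = 495
  G = 289 − 3·89 + 4·84 + 6·495 = 3328
  S = 112 + 6·89 + 495 = 1141
Policy B (H − 27, G − 79):
  A = 89
  Q = -5 + 89 = 84
  H = 139 + 4·89 (−27 from intervention) = 468
  G = 289 − 3·89 + 4·84 + 6·468 (−79 from intervention) = 3087
  S = 112 + 6·89 + 468 = 1114
ΔS = 1114 − 1141 = -27; ΔG = 3087 − 3328 = -241
Score = 2·(-27) + 3·(-241) = -777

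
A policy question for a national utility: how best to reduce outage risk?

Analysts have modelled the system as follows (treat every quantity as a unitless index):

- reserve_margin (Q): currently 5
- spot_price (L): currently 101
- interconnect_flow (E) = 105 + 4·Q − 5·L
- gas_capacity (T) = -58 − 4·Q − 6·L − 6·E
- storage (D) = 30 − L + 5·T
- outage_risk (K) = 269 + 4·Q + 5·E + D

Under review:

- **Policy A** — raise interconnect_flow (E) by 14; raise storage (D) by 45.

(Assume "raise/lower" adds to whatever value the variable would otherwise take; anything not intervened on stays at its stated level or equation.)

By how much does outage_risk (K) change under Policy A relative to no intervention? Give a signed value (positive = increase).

Baseline:
  Q = 5
  L = 101
  E = 105 + 4·5 − 5·101 = -380
  T = -58 − 4·5 − 6·101 − 6·(-380) = 1596
  D = 30 − 101 + 5·1596 = 7909
  K = 269 + 4·5 + 5·(-380) + 7909 = 6298
Policy A (E + 14, D + 45):
  Q = 5
  L = 101
  E = 105 + 4·5 − 5·101 (+14 from intervention) = -366
  T = -58 − 4·5 − 6·101 − 6·(-366) = 1512
  D = 30 − 101 + 5·1512 (+45 from intervention) = 7534
  K = 269 + 4·5 + 5·(-366) + 7534 = 5993
Change in K: 5993 − 6298 = -305

-305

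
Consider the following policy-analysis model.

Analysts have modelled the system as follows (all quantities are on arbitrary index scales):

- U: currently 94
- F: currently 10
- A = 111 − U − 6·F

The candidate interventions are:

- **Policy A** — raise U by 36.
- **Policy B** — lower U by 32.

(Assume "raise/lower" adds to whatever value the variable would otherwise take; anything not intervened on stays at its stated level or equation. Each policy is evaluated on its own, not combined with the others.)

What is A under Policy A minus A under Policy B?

-68

Policy A (U + 36):
  U = 94 + 36 = 130
  F = 10
  A = 111 − 130 − 6·10 = -79
Policy B (U − 32):
  U = 94 − 32 = 62
  F = 10
  A = 111 − 62 − 6·10 = -11
A: -79 − (-11) = -68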